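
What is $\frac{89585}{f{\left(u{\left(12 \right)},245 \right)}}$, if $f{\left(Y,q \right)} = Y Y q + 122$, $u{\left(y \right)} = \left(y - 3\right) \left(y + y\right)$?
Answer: $\frac{89585}{11430842} \approx 0.0078371$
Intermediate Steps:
$u{\left(y \right)} = 2 y \left(-3 + y\right)$ ($u{\left(y \right)} = \left(-3 + y\right) 2 y = 2 y \left(-3 + y\right)$)
$f{\left(Y,q \right)} = 122 + q Y^{2}$ ($f{\left(Y,q \right)} = Y^{2} q + 122 = q Y^{2} + 122 = 122 + q Y^{2}$)
$\frac{89585}{f{\left(u{\left(12 \right)},245 \right)}} = \frac{89585}{122 + 245 \left(2 \cdot 12 \left(-3 + 12\right)\right)^{2}} = \frac{89585}{122 + 245 \left(2 \cdot 12 \cdot 9\right)^{2}} = \frac{89585}{122 + 245 \cdot 216^{2}} = \frac{89585}{122 + 245 \cdot 46656} = \frac{89585}{122 + 11430720} = \frac{89585}{11430842}$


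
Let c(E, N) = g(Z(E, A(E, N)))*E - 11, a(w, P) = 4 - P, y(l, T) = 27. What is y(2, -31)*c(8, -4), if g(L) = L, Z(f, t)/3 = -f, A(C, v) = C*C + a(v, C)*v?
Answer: -5481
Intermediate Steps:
A(C, v) = C² + v*(4 - C) (A(C, v) = C*C + (4 - C)*v = C² + v*(4 - C))
Z(f, t) = -3*f (Z(f, t) = 3*(-f) = -3*f)
c(E, N) = -11 - 3*E² (c(E, N) = (-3*E)*E - 11 = -3*E² - 11 = -11 - 3*E²)
y(2, -31)*c(8, -4) = 27*(-11 - 3*8²) = 27*(-11 - 3*64) = 27*(-11 - 192) = 27*(-203) = -5481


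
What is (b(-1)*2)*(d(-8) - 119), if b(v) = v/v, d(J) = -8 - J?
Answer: -238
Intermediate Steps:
b(v) = 1
(b(-1)*2)*(d(-8) - 119) = (1*2)*((-8 - 1*(-8)) - 119) = 2*((-8 + 8) - 119) = 2*(0 - 119) = 2*(-119) = -238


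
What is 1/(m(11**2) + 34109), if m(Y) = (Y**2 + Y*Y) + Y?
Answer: 1/63512 ≈ 1.5745e-5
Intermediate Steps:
m(Y) = Y + 2*Y**2 (m(Y) = (Y**2 + Y**2) + Y = 2*Y**2 + Y = Y + 2*Y**2)
1/(m(11**2) + 34109) = 1/(11**2*(1 + 2*11**2) + 34109) = 1/(121*(1 + 2*121) + 34109) = 1/(121*(1 + 242) + 34109) = 1/(121*243 + 34109) = 1/(29403 + 34109) = 1/63512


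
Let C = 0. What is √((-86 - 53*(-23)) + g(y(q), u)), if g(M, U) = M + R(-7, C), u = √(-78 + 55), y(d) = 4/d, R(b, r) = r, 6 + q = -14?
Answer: 4*√1770/5 ≈ 33.657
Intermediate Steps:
q = -20 (q = -6 - 14 = -20)
u = I*√23 (u = √(-23) = I*√23 ≈ 4.7958*I)
g(M, U) = M (g(M, U) = M + 0 = M)
√((-86 - 53*(-23)) + g(y(q), u)) = √((-86 - 53*(-23)) + 4/(-20)) = √((-86 + 1219) + 4*(-1/20)) = √(1133 - ⅕) = √(5664/5) = 4*√1770/5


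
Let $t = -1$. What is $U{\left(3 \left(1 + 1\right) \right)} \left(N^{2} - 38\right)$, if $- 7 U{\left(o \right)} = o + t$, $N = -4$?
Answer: $\frac{110}{7} \approx 15.714$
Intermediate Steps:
$U{\left(o \right)} = \frac{1}{7} - \frac{o}{7}$ ($U{\left(o \right)} = - \frac{o - 1}{7} = - \frac{-1 + o}{7} = \frac{1}{7} - \frac{o}{7}$)
$U{\left(3 \left(1 + 1\right) \right)} \left(N^{2} - 38\right) = \left(\frac{1}{7} - \frac{3 \left(1 + 1\right)}{7}\right) \left(\left(-4\right)^{2} - 38\right) = \left(\frac{1}{7} - \frac{3 \cdot 2}{7}\right) \left(16 - 38\right) = \left(\frac{1}{7} - \frac{6}{7}\right) \left(-22\right) = \left(- \frac{5}{7}\right) \left(-22\right) = \frac{110}{7}$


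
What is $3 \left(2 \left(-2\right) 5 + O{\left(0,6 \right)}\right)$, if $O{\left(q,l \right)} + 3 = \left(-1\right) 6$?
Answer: $-87$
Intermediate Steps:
$O{\left(q,l \right)} = -9$ ($O{\left(q,l \right)} = -3 - 6 = -9$)
$3 \left(2 \left(-2\right) 5 + O{\left(0,6 \right)}\right) = 3 \left(2 \left(-2\right) 5 - 9\right) = 3 \left(\left(-4\right) 5 - 9\right) = 3 \left(-20 - 9\right) = 3 \left(-29\right) = -87$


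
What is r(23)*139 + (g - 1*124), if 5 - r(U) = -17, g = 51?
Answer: 2985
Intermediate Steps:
r(U) = 22 (r(U) = 5 - 1*(-17) = 5 + 17 = 22)
r(23)*139 + (g - 1*124) = 22*139 + (51 - 1*124) = 3058 + (51 - 124) = 3058 - 73 = 2985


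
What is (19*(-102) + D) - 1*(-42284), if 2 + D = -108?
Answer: 40236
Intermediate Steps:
D = -110 (D = -2 - 108 = -110)
(19*(-102) + D) - 1*(-42284) = (19*(-102) - 110) - 1*(-42284) = (-1938 - 110) + 42284 = -2048 + 42284 = 40236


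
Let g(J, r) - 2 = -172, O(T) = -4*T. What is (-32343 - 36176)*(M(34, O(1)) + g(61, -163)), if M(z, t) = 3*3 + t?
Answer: 11305635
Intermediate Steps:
g(J, r) = -170 (g(J, r) = 2 - 172 = -170)
M(z, t) = 9 + t
(-32343 - 36176)*(M(34, O(1)) + g(61, -163)) = (-32343 - 36176)*((9 - 4*1) - 170) = -68519*((9 - 4) - 170) = -68519*(5 - 170) = -68519*(-165) = 11305635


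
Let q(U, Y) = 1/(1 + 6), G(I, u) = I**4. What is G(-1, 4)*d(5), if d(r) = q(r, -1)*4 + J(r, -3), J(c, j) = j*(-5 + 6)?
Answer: -17/7 ≈ -2.4286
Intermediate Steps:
J(c, j) = j (J(c, j) = j*1 = j)
q(U, Y) = 1/7
d(r) = -17/7 (d(r) = (1/7)*4 - 3 = 4/7 - 3 = -17/7)
G(-1, 4)*d(5) = (-1)**4*(-17/7) = 1*(-17/7) = -17/7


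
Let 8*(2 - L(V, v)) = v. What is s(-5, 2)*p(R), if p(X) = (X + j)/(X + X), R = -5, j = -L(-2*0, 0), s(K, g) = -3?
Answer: -21/10 ≈ -2.1000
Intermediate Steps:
L(V, v) = 2 - v/8
j = -2 (j = -(2 - 1/8*0) = -(2 + 0) = -1*2 = -2)
p(X) = (-2 + X)/(2*X) (p(X) = (X - 2)/(X + X) = (-2 + X)/((2*X)) = (-2 + X)*(1/(2*X)) = (-2 + X)/(2*X))
s(-5, 2)*p(R) = -3*(-2 - 5)/(2*(-5)) = -3*(-1)*(-7)/(2*5) = -3*7/10 = -21/10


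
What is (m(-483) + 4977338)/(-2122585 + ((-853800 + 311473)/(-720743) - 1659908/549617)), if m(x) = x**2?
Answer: -2064099249439115237/840826024593692020 ≈ -2.4548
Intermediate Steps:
(m(-483) + 4977338)/(-2122585 + ((-853800 + 311473)/(-720743) - 1659908/549617)) = ((-483)**2 + 4977338)/(-2122585 + ((-853800 + 311473)/(-720743) - 1659908/549617)) = (233289 + 4977338)/(-2122585 + (-542327*(-1/720743) - 1659908*1/549617)) = 5210627/(-2122585 + (542327/720743 - 1659908/549617)) = 5210627/(-2122585 - 898294932885/396132605431) = 5210627/(-840826024593692020/396132605431) = 5210627*(-396132605431/840826024593692020) = -2064099249439115237/840826024593692020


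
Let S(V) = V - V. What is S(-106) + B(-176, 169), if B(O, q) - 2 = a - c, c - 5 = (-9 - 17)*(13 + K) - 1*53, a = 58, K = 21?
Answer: 992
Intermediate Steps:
S(V) = 0
c = -932 (c = 5 + ((-9 - 17)*(13 + 21) - 1*53) = 5 + (-26*34 - 53) = 5 + (-884 - 53) = 5 - 937 = -932)
B(O, q) = 992 (B(O, q) = 2 + (58 - 1*(-932)) = 2 + (58 + 932) = 2 + 990 = 992)
S(-106) + B(-176, 169) = 0 + 992 = 992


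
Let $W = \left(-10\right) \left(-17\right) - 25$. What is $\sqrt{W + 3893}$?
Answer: $\sqrt{4038} \approx 63.545$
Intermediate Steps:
$W = 145$ ($W = 170 - 25 = 145$)
$\sqrt{W + 3893} = \sqrt{145 + 3893} = \sqrt{4038}$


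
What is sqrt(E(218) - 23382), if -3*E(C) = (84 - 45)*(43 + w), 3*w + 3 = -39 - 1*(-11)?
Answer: 2*I*sqrt(53565)/3 ≈ 154.29*I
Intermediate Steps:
w = -31/3 (w = -1 + (-39 - 1*(-11))/3 = -1 + (-39 + 11)/3 = -1 + (1/3)*(-28) = -1 - 28/3 = -31/3 ≈ -10.333)
E(C) = -1274/3 (E(C) = -(84 - 45)*(43 - 31/3)/3 = -13*98/3 = -1/3*1274 = -1274/3)
sqrt(E(218) - 23382) = sqrt(-1274/3 - 23382) = sqrt(-71420/3) = 2*I*sqrt(53565)/3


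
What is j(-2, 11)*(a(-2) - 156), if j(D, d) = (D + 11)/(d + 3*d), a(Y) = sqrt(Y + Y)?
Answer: -351/11 + 9*I/22 ≈ -31.909 + 0.40909*I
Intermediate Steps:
a(Y) = sqrt(2)*sqrt(Y) (a(Y) = sqrt(2*Y) = sqrt(2)*sqrt(Y))
j(D, d) = (11 + D)/(4*d) (j(D, d) = (11 + D)/((4*d)) = (11 + D)*(1/(4*d)) = (11 + D)/(4*d))
j(-2, 11)*(a(-2) - 156) = ((1/4)*(11 - 2)/11)*(sqrt(2)*sqrt(-2) - 156) = ((1/4)*(1/11)*9)*(sqrt(2)*(I*sqrt(2)) - 156) = 9*(2*I - 156)/44 = 9*(-156 + 2*I)/44 = -351/11 + 9*I/22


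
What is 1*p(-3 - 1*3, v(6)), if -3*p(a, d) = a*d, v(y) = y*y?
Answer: 72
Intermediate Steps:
v(y) = y²
p(a, d) = -a*d/3
1*p(-3 - 1*3, v(6)) = 1*(-⅓*(-3 - 1*3)*6²) = 1*(-⅓*(-3 - 3)*36) = 1*(-⅓*(-6)*36) = 1*72 = 72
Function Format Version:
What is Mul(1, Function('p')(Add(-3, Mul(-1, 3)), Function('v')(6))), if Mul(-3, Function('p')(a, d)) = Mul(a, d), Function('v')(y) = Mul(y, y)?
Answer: 72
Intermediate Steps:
Function('v')(y) = Pow(y, 2)
Function('p')(a, d) = Mul(Rational(-1, 3), a, d) (Function('p')(a, d) = Mul(Rational(-1, 3), Mul(a, d)) = Mul(Rational(-1, 3), a, d))
Mul(1, Function('p')(Add(-3, Mul(-1, 3)), Function('v')(6))) = Mul(1, Mul(Rational(-1, 3), Add(-3, Mul(-1, 3)), Pow(6, 2))) = Mul(1, Mul(Rational(-1, 3), Add(-3, -3), 36)) = Mul(1, Mul(Rational(-1, 3), -6, 36)) = Mul(1, 72) = 72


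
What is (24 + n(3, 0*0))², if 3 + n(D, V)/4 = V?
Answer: 144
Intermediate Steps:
n(D, V) = -12 + 4*V
(24 + n(3, 0*0))² = (24 + (-12 + 4*(0*0)))² = (24 + (-12 + 4*0))² = (24 + (-12 + 0))² = (24 - 12)² = 12² = 144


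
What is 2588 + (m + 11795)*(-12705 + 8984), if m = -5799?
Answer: -22308528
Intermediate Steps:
2588 + (m + 11795)*(-12705 + 8984) = 2588 + (-5799 + 11795)*(-12705 + 8984) = 2588 + 5996*(-3721) = 2588 - 22311116 = -22308528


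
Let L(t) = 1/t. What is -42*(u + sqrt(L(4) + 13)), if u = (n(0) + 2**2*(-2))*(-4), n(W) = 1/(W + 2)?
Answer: -1260 - 21*sqrt(53) ≈ -1412.9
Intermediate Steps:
n(W) = 1/(2 + W)
u = 30 (u = (1/(2 + 0) + 2**2*(-2))*(-4) = (1/2 + 4*(-2))*(-4) = (1/2 - 8)*(-4) = -15/2*(-4) = 30)
-42*(u + sqrt(L(4) + 13)) = -42*(30 + sqrt(1/4 + 13)) = -42*(30 + sqrt(53/4)) = -42*(30 + sqrt(53)/2) = -1260 - 21*sqrt(53)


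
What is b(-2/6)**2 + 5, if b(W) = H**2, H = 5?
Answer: 630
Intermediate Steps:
b(W) = 25 (b(W) = 5**2 = 25)
b(-2/6)**2 + 5 = 25**2 + 5 = 625 + 5 = 630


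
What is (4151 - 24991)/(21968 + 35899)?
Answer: -20840/57867 ≈ -0.36014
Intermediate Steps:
(4151 - 24991)/(21968 + 35899) = -20840/57867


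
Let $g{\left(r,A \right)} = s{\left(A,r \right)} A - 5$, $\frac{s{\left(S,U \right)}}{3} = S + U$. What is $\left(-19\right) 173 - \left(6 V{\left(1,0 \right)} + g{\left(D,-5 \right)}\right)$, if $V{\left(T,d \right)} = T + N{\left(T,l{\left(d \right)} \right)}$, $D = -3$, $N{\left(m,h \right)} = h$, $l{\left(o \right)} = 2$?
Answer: $-3420$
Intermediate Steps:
$V{\left(T,d \right)} = 2 + T$ ($V{\left(T,d \right)} = T + 2 = 2 + T$)
$s{\left(S,U \right)} = 3 S + 3 U$ ($s{\left(S,U \right)} = 3 \left(S + U\right) = 3 S + 3 U$)
$g{\left(r,A \right)} = -5 + A \left(3 A + 3 r\right)$ ($g{\left(r,A \right)} = \left(3 A + 3 r\right) A - 5 = A \left(3 A + 3 r\right) - 5 = -5 + A \left(3 A + 3 r\right)$)
$\left(-19\right) 173 - \left(6 V{\left(1,0 \right)} + g{\left(D,-5 \right)}\right) = \left(-19\right) 173 - \left(6 \left(2 + 1\right) - \left(5 + 15 \left(-5 - 3\right)\right)\right) = -3287 - \left(6 \cdot 3 - \left(5 + 15 \left(-8\right)\right)\right) = -3287 - \left(18 + \left(-5 + 120\right)\right) = -3287 - \left(18 + 115\right) = -3287 - 133 = -3420$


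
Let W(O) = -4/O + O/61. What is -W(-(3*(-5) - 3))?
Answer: -40/549 ≈ -0.072860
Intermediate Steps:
W(O) = -4/O + O/61 (W(O) = -4/O + O*(1/61) = -4/O + O/61)
-W(-(3*(-5) - 3)) = -(-4*(-1/(3*(-5) - 3)) + (-(3*(-5) - 3))/61) = -(-4*(-1/(-15 - 3)) + (-(-15 - 3))/61) = -(-4/((-1*(-18))) + (-1*(-18))/61) = -(-4/18 + (1/61)*18) = -(-4*1/18 + 18/61) = -(-2/9 + 18/61) = -1*40/549 = -40/549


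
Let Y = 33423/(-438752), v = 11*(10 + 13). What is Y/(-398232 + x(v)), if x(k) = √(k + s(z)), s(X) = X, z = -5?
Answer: 1663763517/8697640065490144 + 33423*√62/34790560261960576 ≈ 1.9130e-7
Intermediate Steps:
v = 253 (v = 11*23 = 253)
x(k) = √(-5 + k) (x(k) = √(k - 5) = √(-5 + k))
Y = -33423/438752 (Y = 33423*(-1/438752) = -33423/438752 ≈ -0.076177)
Y/(-398232 + x(v)) = -33423/(438752*(-398232 + √(-5 + 253))) = -33423/(438752*(-398232 + √248)) = -33423/(438752*(-398232 + 2*√62))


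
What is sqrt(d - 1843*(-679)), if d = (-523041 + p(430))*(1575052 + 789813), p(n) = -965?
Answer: I*sqrt(1239202197793) ≈ 1.1132e+6*I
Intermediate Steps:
d = -1239203449190 (d = (-523041 - 965)*(1575052 + 789813) = -524006*2364865 = -1239203449190)
sqrt(d - 1843*(-679)) = sqrt(-1239203449190 - 1843*(-679)) = sqrt(-1239203449190 + 1251397) = sqrt(-1239202197793) = I*sqrt(1239202197793)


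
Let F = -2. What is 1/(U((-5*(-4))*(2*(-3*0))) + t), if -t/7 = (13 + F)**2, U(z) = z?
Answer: -1/847 ≈ -0.0011806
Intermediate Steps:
t = -847 (t = -7*(13 - 2)**2 = -7*11**2 = -7*121 = -847)
1/(U((-5*(-4))*(2*(-3*0))) + t) = 1/((-5*(-4))*(2*(-3*0)) - 847) = 1/(20*(2*0) - 847) = 1/(20*0 - 847) = 1/(0 - 847) = 1/(-847) = -1/847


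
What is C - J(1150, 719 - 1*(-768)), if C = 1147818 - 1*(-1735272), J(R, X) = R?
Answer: 2881940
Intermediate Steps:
C = 2883090 (C = 1147818 + 1735272 = 2883090)
C - J(1150, 719 - 1*(-768)) = 2883090 - 1*1150 = 2883090 - 1150 = 2881940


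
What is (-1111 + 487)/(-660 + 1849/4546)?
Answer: 2836704/2998511 ≈ 0.94604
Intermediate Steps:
(-1111 + 487)/(-660 + 1849/4546) = -624/(-660 + 1849*(1/4546)) = -624/(-660 + 1849/4546) = -624/(-2998511/4546) = -624*(-4546/2998511) = 2836704/2998511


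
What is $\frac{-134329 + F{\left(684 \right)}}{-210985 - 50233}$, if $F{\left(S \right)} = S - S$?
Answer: $\frac{134329}{261218} \approx 0.51424$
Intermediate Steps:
$F{\left(S \right)} = 0$
$\frac{-134329 + F{\left(684 \right)}}{-210985 - 50233} = \frac{-134329 + 0}{-210985 - 50233} = - \frac{134329}{-261218} = \left(-134329\right) \left(- \frac{1}{261218}\right) = \frac{134329}{261218}$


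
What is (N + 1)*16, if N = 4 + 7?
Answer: 192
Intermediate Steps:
N = 11
(N + 1)*16 = (11 + 1)*16 = 12*16 = 192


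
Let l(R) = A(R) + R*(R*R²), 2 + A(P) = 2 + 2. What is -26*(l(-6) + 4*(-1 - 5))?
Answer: -33124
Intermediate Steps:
A(P) = 2 (A(P) = -2 + (2 + 2) = -2 + 4 = 2)
l(R) = 2 + R⁴ (l(R) = 2 + R*(R*R²) = 2 + R*R³ = 2 + R⁴)
-26*(l(-6) + 4*(-1 - 5)) = -26*((2 + (-6)⁴) + 4*(-1 - 5)) = -26*((2 + 1296) + 4*(-6)) = -26*(1298 - 24) = -26*1274 = -1*33124 = -33124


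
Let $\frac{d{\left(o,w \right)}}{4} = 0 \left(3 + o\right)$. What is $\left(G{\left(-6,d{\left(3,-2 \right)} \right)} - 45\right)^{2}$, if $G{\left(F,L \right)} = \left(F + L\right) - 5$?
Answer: $3136$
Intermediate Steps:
$d{\left(o,w \right)} = 0$ ($d{\left(o,w \right)} = 4 \cdot 0 \left(3 + o\right) = 4 \cdot 0 = 0$)
$G{\left(F,L \right)} = -5 + F + L$
$\left(G{\left(-6,d{\left(3,-2 \right)} \right)} - 45\right)^{2} = \left(\left(-5 - 6 + 0\right) - 45\right)^{2} = \left(-11 - 45\right)^{2} = \left(-56\right)^{2} = 3136$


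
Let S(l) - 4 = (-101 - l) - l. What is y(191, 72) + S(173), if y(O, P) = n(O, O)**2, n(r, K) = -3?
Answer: -434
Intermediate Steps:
S(l) = -97 - 2*l (S(l) = 4 + ((-101 - l) - l) = 4 + (-101 - 2*l) = -97 - 2*l)
y(O, P) = 9 (y(O, P) = (-3)**2 = 9)
y(191, 72) + S(173) = 9 + (-97 - 2*173) = 9 + (-97 - 346) = 9 - 443 = -434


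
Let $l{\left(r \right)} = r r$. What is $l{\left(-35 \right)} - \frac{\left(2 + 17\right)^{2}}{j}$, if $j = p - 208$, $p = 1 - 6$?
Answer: $\frac{261286}{213} \approx 1226.7$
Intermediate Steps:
$l{\left(r \right)} = r^{2}$
$p = -5$ ($p = 1 - 6 = -5$)
$j = -213$ ($j = -5 - 208 = -213$)
$l{\left(-35 \right)} - \frac{\left(2 + 17\right)^{2}}{j} = \left(-35\right)^{2} - \frac{\left(2 + 17\right)^{2}}{-213} = 1225 - 19^{2} \left(- \frac{1}{213}\right) = 1225 - 361 \left(- \frac{1}{213}\right) = 1225 - - \frac{361}{213} = 1225 + \frac{361}{213} = \frac{261286}{213}$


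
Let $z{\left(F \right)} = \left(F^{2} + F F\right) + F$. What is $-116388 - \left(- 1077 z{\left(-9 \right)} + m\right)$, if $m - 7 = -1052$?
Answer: $49438$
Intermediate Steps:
$m = -1045$ ($m = 7 - 1052 = -1045$)
$z{\left(F \right)} = F + 2 F^{2}$ ($z{\left(F \right)} = \left(F^{2} + F^{2}\right) + F = 2 F^{2} + F = F + 2 F^{2}$)
$-116388 - \left(- 1077 z{\left(-9 \right)} + m\right) = -116388 - \left(- 1077 \left(- 9 \left(1 + 2 \left(-9\right)\right)\right) - 1045\right) = -116388 - \left(- 1077 \left(- 9 \left(1 - 18\right)\right) - 1045\right) = -116388 - \left(- 1077 \left(\left(-9\right) \left(-17\right)\right) - 1045\right) = -116388 - \left(\left(-1077\right) 153 - 1045\right) = -116388 - \left(-164781 - 1045\right) = -116388 - -165826 = -116388 + 165826 = 49438$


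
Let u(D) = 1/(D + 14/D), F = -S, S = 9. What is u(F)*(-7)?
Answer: 63/95 ≈ 0.66316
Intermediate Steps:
F = -9 (F = -1*9 = -9)
u(F)*(-7) = -9/(14 + (-9)²)*(-7) = -9/(14 + 81)*(-7) = -9/95*(-7) = 63/95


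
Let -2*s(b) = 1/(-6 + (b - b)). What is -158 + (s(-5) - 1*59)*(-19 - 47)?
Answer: 7461/2 ≈ 3730.5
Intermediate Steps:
s(b) = 1/12 (s(b) = -1/(2*(-6 + (b - b))) = -1/(2*(-6 + 0)) = -1/2/(-6) = -1/2*(-1/6) = 1/12)
-158 + (s(-5) - 1*59)*(-19 - 47) = -158 + (1/12 - 1*59)*(-19 - 47) = -158 + (1/12 - 59)*(-66) = -158 - 707/12*(-66) = -158 + 7777/2 = 7461/2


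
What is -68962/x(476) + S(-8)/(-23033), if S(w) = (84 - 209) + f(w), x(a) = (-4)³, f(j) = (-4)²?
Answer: 794204361/737056 ≈ 1077.5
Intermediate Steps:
f(j) = 16
x(a) = -64
S(w) = -109 (S(w) = (84 - 209) + 16 = -125 + 16 = -109)
-68962/x(476) + S(-8)/(-23033) = -68962/(-64) - 109/(-23033) = -68962*(-1/64) - 109*(-1/23033) = 34481/32 + 109/23033 = 794204361/737056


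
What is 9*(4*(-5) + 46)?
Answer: 234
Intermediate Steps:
9*(4*(-5) + 46) = 9*(-20 + 46) = 9*26 = 234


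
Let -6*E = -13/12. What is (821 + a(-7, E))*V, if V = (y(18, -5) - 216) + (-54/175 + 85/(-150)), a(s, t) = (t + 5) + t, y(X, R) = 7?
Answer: -6555757381/37800 ≈ -1.7343e+5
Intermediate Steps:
E = 13/72 (E = -(-13)/(6*12) = -⅙*(-13/12) = 13/72 ≈ 0.18056)
a(s, t) = 5 + 2*t (a(s, t) = (5 + t) + t = 5 + 2*t)
V = -220369/1050 (V = (7 - 216) + (-54/175 + 85/(-150)) = -209 + (-54*1/175 + 85*(-1/150)) = -209 + (-54/175 - 17/30) = -209 - 919/1050 = -220369/1050 ≈ -209.88)
(821 + a(-7, E))*V = (821 + (5 + 2*(13/72)))*(-220369/1050) = (821 + (5 + 13/36))*(-220369/1050) = (821 + 193/36)*(-220369/1050) = (29749/36)*(-220369/1050) = -6555757381/37800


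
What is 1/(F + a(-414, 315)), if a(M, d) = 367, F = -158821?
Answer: -1/158454 ≈ -6.3110e-6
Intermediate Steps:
1/(F + a(-414, 315)) = 1/(-158821 + 367) = 1/(-158454) = -1/158454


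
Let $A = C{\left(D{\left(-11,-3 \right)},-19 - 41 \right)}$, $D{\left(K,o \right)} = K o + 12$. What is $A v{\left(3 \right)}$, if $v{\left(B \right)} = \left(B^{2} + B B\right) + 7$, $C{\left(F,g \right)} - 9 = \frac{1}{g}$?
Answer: $\frac{2695}{12} \approx 224.58$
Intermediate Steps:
$D{\left(K,o \right)} = 12 + K o$
$C{\left(F,g \right)} = 9 + \frac{1}{g}$
$A = \frac{539}{60}$ ($A = 9 + \frac{1}{-19 - 41} = 9 + \frac{1}{-60} = 9 - \frac{1}{60} = \frac{539}{60} \approx 8.9833$)
$v{\left(B \right)} = 7 + 2 B^{2}$ ($v{\left(B \right)} = \left(B^{2} + B^{2}\right) + 7 = 2 B^{2} + 7 = 7 + 2 B^{2}$)
$A v{\left(3 \right)} = \frac{539 \left(7 + 2 \cdot 3^{2}\right)}{60} = \frac{539 \left(7 + 2 \cdot 9\right)}{60} = \frac{539 \left(7 + 18\right)}{60} = \frac{539}{60} \cdot 25 = \frac{2695}{12}$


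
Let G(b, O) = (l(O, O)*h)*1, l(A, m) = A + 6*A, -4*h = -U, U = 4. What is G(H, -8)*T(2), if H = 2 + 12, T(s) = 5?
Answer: -280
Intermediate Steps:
H = 14
h = 1 (h = -(-1)*4/4 = -¼*(-4) = 1)
l(A, m) = 7*A
G(b, O) = 7*O (G(b, O) = ((7*O)*1)*1 = (7*O)*1 = 7*O)
G(H, -8)*T(2) = (7*(-8))*5 = -56*5 = -280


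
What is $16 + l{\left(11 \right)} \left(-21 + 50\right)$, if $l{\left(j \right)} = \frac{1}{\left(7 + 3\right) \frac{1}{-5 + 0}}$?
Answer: $\frac{3}{2} \approx 1.5$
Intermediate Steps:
$l{\left(j \right)} = - \frac{1}{2}$ ($l{\left(j \right)} = \frac{1}{10 \frac{1}{-5}} = \frac{1}{10 \left(- \frac{1}{5}\right)} = \frac{1}{-2} = - \frac{1}{2}$)
$16 + l{\left(11 \right)} \left(-21 + 50\right) = 16 - \frac{-21 + 50}{2} = 16 - \frac{29}{2} = \frac{3}{2}$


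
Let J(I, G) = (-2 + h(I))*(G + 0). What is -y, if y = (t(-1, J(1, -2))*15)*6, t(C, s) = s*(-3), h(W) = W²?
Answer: 540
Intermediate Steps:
J(I, G) = G*(-2 + I²) (J(I, G) = (-2 + I²)*(G + 0) = (-2 + I²)*G = G*(-2 + I²))
t(C, s) = -3*s
y = -540 (y = (-(-6)*(-2 + 1²)*15)*6 = (-(-6)*(-2 + 1)*15)*6 = (-(-6)*(-1)*15)*6 = (-3*2*15)*6 = -6*15*6 = -90*6 = -540)
-y = -1*(-540) = 540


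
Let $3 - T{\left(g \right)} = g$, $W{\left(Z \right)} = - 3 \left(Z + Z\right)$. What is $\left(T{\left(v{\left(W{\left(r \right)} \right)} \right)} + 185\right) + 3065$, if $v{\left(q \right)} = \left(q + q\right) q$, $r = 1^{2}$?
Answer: $3181$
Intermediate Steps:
$r = 1$
$W{\left(Z \right)} = - 6 Z$ ($W{\left(Z \right)} = - 3 \cdot 2 Z = - 6 Z$)
$v{\left(q \right)} = 2 q^{2}$ ($v{\left(q \right)} = 2 q q = 2 q^{2}$)
$T{\left(g \right)} = 3 - g$
$\left(T{\left(v{\left(W{\left(r \right)} \right)} \right)} + 185\right) + 3065 = \left(\left(3 - 2 \left(\left(-6\right) 1\right)^{2}\right) + 185\right) + 3065 = \left(\left(3 - 2 \left(-6\right)^{2}\right) + 185\right) + 3065 = \left(\left(3 - 2 \cdot 36\right) + 185\right) + 3065 = \left(\left(3 - 72\right) + 185\right) + 3065 = \left(-69 + 185\right) + 3065 = 116 + 3065 = 3181$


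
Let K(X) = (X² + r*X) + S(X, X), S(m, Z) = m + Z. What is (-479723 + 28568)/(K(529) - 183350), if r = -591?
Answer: 90231/43018 ≈ 2.0975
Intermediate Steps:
S(m, Z) = Z + m
K(X) = X² - 589*X (K(X) = (X² - 591*X) + (X + X) = (X² - 591*X) + 2*X = X² - 589*X)
(-479723 + 28568)/(K(529) - 183350) = (-479723 + 28568)/(529*(-589 + 529) - 183350) = -451155/(529*(-60) - 183350) = -451155/(-31740 - 183350) = -451155/(-215090) = -451155*(-1/215090) = 90231/43018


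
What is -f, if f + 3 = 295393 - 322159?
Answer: 26769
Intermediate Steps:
f = -26769 (f = -3 + (295393 - 322159) = -3 - 26766 = -26769)
-f = -1*(-26769) = 26769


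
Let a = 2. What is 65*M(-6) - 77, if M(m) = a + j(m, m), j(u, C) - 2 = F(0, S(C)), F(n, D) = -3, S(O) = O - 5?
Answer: -12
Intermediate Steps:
S(O) = -5 + O
j(u, C) = -1 (j(u, C) = 2 - 3 = -1)
M(m) = 1 (M(m) = 2 - 1 = 1)
65*M(-6) - 77 = 65*1 - 77 = 65 - 77 = -12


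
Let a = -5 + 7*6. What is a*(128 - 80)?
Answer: 1776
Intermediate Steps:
a = 37 (a = -5 + 42 = 37)
a*(128 - 80) = 37*(128 - 80) = 37*48 = 1776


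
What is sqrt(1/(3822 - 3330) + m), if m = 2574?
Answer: sqrt(155768307)/246 ≈ 50.735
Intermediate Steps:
sqrt(1/(3822 - 3330) + m) = sqrt(1/(3822 - 3330) + 2574) = sqrt(1/492 + 2574) = sqrt(1266409/492) = sqrt(155768307)/246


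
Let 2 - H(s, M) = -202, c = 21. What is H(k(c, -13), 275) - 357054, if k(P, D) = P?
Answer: -356850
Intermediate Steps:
H(s, M) = 204 (H(s, M) = 2 - 1*(-202) = 2 + 202 = 204)
H(k(c, -13), 275) - 357054 = 204 - 357054 = -356850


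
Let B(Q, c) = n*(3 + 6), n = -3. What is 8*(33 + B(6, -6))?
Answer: 48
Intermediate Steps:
B(Q, c) = -27 (B(Q, c) = -3*(3 + 6) = -3*9 = -27)
8*(33 + B(6, -6)) = 8*(33 - 27) = 8*6 = 48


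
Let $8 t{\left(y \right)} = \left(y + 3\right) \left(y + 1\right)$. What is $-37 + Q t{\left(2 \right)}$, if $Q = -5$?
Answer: $- \frac{371}{8} \approx -46.375$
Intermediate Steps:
$t{\left(y \right)} = \frac{\left(1 + y\right) \left(3 + y\right)}{8}$ ($t{\left(y \right)} = \frac{\left(y + 3\right) \left(y + 1\right)}{8} = \frac{\left(3 + y\right) \left(1 + y\right)}{8} = \frac{\left(1 + y\right) \left(3 + y\right)}{8}$)
$-37 + Q t{\left(2 \right)} = -37 - 5 \left(\frac{3}{8} + \frac{1}{2} \cdot 2 + \frac{2^{2}}{8}\right) = -37 - 5 \left(\frac{3}{8} + 1 + \frac{1}{8} \cdot 4\right) = -37 - 5 \left(\frac{3}{8} + 1 + \frac{1}{2}\right) = -37 - \frac{75}{8} = - \frac{371}{8}$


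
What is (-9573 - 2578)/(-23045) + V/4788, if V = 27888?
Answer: 19913/3135 ≈ 6.3518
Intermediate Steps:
(-9573 - 2578)/(-23045) + V/4788 = (-9573 - 2578)/(-23045) + 27888/4788 = -12151*(-1/23045) + 27888*(1/4788) = 29/55 + 332/57 = 19913/3135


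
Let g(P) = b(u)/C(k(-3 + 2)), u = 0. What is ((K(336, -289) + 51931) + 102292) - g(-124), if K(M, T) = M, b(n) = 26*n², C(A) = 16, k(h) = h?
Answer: 154559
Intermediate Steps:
g(P) = 0 (g(P) = (26*0²)/16 = (26*0)*(1/16) = 0*(1/16) = 0)
((K(336, -289) + 51931) + 102292) - g(-124) = ((336 + 51931) + 102292) - 1*0 = (52267 + 102292) + 0 = 154559 + 0 = 154559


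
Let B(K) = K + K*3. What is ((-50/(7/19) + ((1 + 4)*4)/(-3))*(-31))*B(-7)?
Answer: -370760/3 ≈ -1.2359e+5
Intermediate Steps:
B(K) = 4*K (B(K) = K + 3*K = 4*K)
((-50/(7/19) + ((1 + 4)*4)/(-3))*(-31))*B(-7) = ((-50/(7/19) + ((1 + 4)*4)/(-3))*(-31))*(4*(-7)) = ((-50/(7*(1/19)) + (5*4)*(-1/3))*(-31))*(-28) = ((-50/7/19 + 20*(-1/3))*(-31))*(-28) = ((-50*19/7 - 20/3)*(-31))*(-28) = ((-950/7 - 20/3)*(-31))*(-28) = -2990/21*(-31)*(-28) = (92690/21)*(-28) = -370760/3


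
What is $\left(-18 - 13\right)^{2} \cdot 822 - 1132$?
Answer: $788810$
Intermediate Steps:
$\left(-18 - 13\right)^{2} \cdot 822 - 1132 = \left(-31\right)^{2} \cdot 822 - 1132 = 961 \cdot 822 - 1132 = 789942 - 1132 = 788810$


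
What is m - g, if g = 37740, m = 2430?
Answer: -35310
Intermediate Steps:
m - g = 2430 - 1*37740 = 2430 - 37740 = -35310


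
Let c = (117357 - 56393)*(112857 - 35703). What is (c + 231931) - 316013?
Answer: 4703532374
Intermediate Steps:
c = 4703616456 (c = 60964*77154 = 4703616456)
(c + 231931) - 316013 = (4703616456 + 231931) - 316013 = 4703848387 - 316013 = 4703532374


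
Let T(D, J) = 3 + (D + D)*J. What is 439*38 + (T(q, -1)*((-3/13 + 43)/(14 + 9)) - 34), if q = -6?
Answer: 4986092/299 ≈ 16676.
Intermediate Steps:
T(D, J) = 3 + 2*D*J (T(D, J) = 3 + (2*D)*J = 3 + 2*D*J)
439*38 + (T(q, -1)*((-3/13 + 43)/(14 + 9)) - 34) = 439*38 + ((3 + 2*(-6)*(-1))*((-3/13 + 43)/(14 + 9)) - 34) = 16682 + ((3 + 12)*((-3*1/13 + 43)/23) - 34) = 16682 + (15*((-3/13 + 43)*(1/23)) - 34) = 16682 + (15*((556/13)*(1/23)) - 34) = 16682 + (15*(556/299) - 34) = 16682 + (8340/299 - 34) = 16682 - 1826/299 = 4986092/299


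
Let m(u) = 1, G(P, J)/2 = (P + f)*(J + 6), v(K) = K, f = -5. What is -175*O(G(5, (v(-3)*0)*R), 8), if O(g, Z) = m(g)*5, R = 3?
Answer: -875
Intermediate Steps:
G(P, J) = 2*(-5 + P)*(6 + J) (G(P, J) = 2*((P - 5)*(J + 6)) = 2*((-5 + P)*(6 + J)) = 2*(-5 + P)*(6 + J))
O(g, Z) = 5 (O(g, Z) = 1*5 = 5)
-175*O(G(5, (v(-3)*0)*R), 8) = -175*5 = -875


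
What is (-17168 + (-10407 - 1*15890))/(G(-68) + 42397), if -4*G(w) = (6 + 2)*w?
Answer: -43465/42533 ≈ -1.0219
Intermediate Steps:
G(w) = -2*w (G(w) = -(6 + 2)*w/4 = -2*w)
(-17168 + (-10407 - 1*15890))/(G(-68) + 42397) = (-17168 + (-10407 - 1*15890))/(-2*(-68) + 42397) = (-17168 + (-10407 - 15890))/(136 + 42397) = (-17168 - 26297)/42533 = -43465*1/42533 = -43465/42533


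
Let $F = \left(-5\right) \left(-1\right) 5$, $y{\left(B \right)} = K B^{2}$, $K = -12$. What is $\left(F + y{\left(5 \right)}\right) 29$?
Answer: $-7975$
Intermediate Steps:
$y{\left(B \right)} = - 12 B^{2}$
$F = 25$ ($F = 5 \cdot 5 = 25$)
$\left(F + y{\left(5 \right)}\right) 29 = \left(25 - 12 \cdot 5^{2}\right) 29 = \left(25 - 300\right) 29 = \left(-275\right) 29 = -7975$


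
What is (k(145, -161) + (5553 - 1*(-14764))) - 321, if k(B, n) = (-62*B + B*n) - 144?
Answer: -12483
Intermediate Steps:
k(B, n) = -144 - 62*B + B*n
(k(145, -161) + (5553 - 1*(-14764))) - 321 = ((-144 - 62*145 + 145*(-161)) + (5553 - 1*(-14764))) - 321 = ((-144 - 8990 - 23345) + (5553 + 14764)) - 321 = (-32479 + 20317) - 321 = -12162 - 321 = -12483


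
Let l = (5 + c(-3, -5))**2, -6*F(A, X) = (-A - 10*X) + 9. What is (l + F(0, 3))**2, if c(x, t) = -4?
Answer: 81/4 ≈ 20.250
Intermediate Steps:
F(A, X) = -3/2 + A/6 + 5*X/3 (F(A, X) = -((-A - 10*X) + 9)/6 = -(9 - A - 10*X)/6 = -3/2 + A/6 + 5*X/3)
l = 1 (l = (5 - 4)**2 = 1**2 = 1)
(l + F(0, 3))**2 = (1 + (-3/2 + (1/6)*0 + (5/3)*3))**2 = (1 + (-3/2 + 0 + 5))**2 = (1 + 7/2)**2 = (9/2)**2 = 81/4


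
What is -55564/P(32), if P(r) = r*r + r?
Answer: -13891/264 ≈ -52.617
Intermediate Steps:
P(r) = r + r² (P(r) = r² + r = r + r²)
-55564/P(32) = -55564*1/(32*(1 + 32)) = -55564/(32*33) = -55564/1056 = -55564*1/1056 = -13891/264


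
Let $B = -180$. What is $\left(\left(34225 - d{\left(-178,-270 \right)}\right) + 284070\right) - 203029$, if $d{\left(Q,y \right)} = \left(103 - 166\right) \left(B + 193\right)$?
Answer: $116085$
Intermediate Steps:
$d{\left(Q,y \right)} = -819$ ($d{\left(Q,y \right)} = \left(103 - 166\right) \left(-180 + 193\right) = \left(-63\right) 13 = -819$)
$\left(\left(34225 - d{\left(-178,-270 \right)}\right) + 284070\right) - 203029 = \left(\left(34225 - -819\right) + 284070\right) - 203029 = \left(\left(34225 + 819\right) + 284070\right) - 203029 = \left(35044 + 284070\right) - 203029 = 319114 - 203029 = 116085$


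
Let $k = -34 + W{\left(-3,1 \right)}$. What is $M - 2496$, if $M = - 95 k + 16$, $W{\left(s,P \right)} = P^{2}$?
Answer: $655$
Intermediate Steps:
$k = -33$ ($k = -34 + 1^{2} = -34 + 1 = -33$)
$M = 3151$ ($M = \left(-95\right) \left(-33\right) + 16 = 3135 + 16 = 3151$)
$M - 2496 = 3151 - 2496 = 655$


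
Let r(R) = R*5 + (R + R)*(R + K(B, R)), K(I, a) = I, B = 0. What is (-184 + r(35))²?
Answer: 5958481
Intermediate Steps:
r(R) = 2*R² + 5*R (r(R) = R*5 + (R + R)*(R + 0) = 5*R + (2*R)*R = 5*R + 2*R² = 2*R² + 5*R)
(-184 + r(35))² = (-184 + 35*(5 + 2*35))² = (-184 + 35*(5 + 70))² = (-184 + 35*75)² = (-184 + 2625)² = 2441² = 5958481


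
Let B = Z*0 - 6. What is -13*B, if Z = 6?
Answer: 78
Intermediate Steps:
B = -6 (B = 6*0 - 6 = 0 - 6 = -6)
-13*B = -13*(-6) = 78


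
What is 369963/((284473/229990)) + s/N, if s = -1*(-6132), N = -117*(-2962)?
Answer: 4914585974712236/16430876007 ≈ 2.9911e+5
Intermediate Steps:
N = 346554
s = 6132
369963/((284473/229990)) + s/N = 369963/((284473/229990)) + 6132/346554 = 369963/((284473*(1/229990))) + 6132*(1/346554) = 369963/(284473/229990) + 1022/57759 = 369963*(229990/284473) + 1022/57759 = 85087790370/284473 + 1022/57759 = 4914585974712236/16430876007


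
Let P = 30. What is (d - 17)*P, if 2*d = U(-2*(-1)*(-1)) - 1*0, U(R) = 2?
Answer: -480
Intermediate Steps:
d = 1 (d = (2 - 1*0)/2 = (2 + 0)/2 = (1/2)*2 = 1)
(d - 17)*P = (1 - 17)*30 = -16*30 = -480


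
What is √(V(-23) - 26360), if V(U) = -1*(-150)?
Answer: I*√26210 ≈ 161.9*I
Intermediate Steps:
V(U) = 150
√(V(-23) - 26360) = √(150 - 26360) = √(-26210) = I*√26210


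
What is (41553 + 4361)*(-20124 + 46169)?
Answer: 1195830130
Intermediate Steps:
(41553 + 4361)*(-20124 + 46169) = 45914*26045 = 1195830130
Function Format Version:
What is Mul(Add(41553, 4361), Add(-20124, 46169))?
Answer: 1195830130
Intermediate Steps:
Mul(Add(41553, 4361), Add(-20124, 46169)) = Mul(45914, 26045) = 1195830130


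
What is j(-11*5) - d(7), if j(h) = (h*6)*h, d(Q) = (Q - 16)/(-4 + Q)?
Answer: 18153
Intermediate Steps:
d(Q) = (-16 + Q)/(-4 + Q)
j(h) = 6*h² (j(h) = (6*h)*h = 6*h²)
j(-11*5) - d(7) = 6*(-11*5)² - (-16 + 7)/(-4 + 7) = 6*(-55)² - (-9)/3 = 6*3025 - (-9)/3 = 18150 - 1*(-3) = 18150 + 3 = 18153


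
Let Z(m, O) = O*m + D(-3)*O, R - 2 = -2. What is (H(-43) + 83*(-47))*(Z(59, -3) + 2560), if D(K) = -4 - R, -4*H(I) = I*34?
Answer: -16935045/2 ≈ -8.4675e+6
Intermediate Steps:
R = 0 (R = 2 - 2 = 0)
H(I) = -17*I/2 (H(I) = -I*34/4 = -17*I/2)
D(K) = -4 (D(K) = -4 - 1*0 = -4 + 0 = -4)
Z(m, O) = -4*O + O*m (Z(m, O) = O*m - 4*O = -4*O + O*m)
(H(-43) + 83*(-47))*(Z(59, -3) + 2560) = (-17/2*(-43) + 83*(-47))*(-3*(-4 + 59) + 2560) = (731/2 - 3901)*(-3*55 + 2560) = -7071*(-165 + 2560)/2 = -7071/2*2395 = -16935045/2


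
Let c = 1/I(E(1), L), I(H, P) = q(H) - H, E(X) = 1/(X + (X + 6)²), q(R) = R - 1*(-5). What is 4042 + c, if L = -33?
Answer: 20211/5 ≈ 4042.2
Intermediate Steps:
q(R) = 5 + R (q(R) = R + 5 = 5 + R)
E(X) = 1/(X + (6 + X)²)
I(H, P) = 5 (I(H, P) = (5 + H) - H = 5)
c = ⅕ (c = 1/5 = ⅕ ≈ 0.20000)
4042 + c = 4042 + ⅕ = 20211/5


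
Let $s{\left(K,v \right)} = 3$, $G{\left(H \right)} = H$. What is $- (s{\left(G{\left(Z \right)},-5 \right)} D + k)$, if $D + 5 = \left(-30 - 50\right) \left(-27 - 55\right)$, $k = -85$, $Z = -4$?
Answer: $-19580$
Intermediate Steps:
$D = 6555$ ($D = -5 + \left(-30 - 50\right) \left(-27 - 55\right) = -5 - -6560 = -5 + 6560 = 6555$)
$- (s{\left(G{\left(Z \right)},-5 \right)} D + k) = - (3 \cdot 6555 - 85) = - (19665 - 85) = \left(-1\right) 19580 = -19580$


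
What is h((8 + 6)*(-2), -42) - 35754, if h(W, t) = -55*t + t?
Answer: -33486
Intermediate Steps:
h(W, t) = -54*t
h((8 + 6)*(-2), -42) - 35754 = -54*(-42) - 35754 = 2268 - 35754 = -33486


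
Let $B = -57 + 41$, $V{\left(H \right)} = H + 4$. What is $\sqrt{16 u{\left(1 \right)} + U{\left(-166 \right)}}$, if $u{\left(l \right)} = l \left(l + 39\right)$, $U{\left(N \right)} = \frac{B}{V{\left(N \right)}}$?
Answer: $\frac{2 \sqrt{12962}}{9} \approx 25.3$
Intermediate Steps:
$V{\left(H \right)} = 4 + H$
$B = -16$
$U{\left(N \right)} = - \frac{16}{4 + N}$
$u{\left(l \right)} = l \left(39 + l\right)$
$\sqrt{16 u{\left(1 \right)} + U{\left(-166 \right)}} = \sqrt{16 \cdot 1 \left(39 + 1\right) - \frac{16}{4 - 166}} = \sqrt{16 \cdot 1 \cdot 40 - \frac{16}{-162}} = \sqrt{16 \cdot 40 - - \frac{8}{81}} = \sqrt{640 + \frac{8}{81}} = \sqrt{\frac{51848}{81}} = \frac{2 \sqrt{12962}}{9}$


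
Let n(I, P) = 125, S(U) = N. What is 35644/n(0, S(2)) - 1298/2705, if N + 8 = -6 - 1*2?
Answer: 19250954/67625 ≈ 284.67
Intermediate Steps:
N = -16 (N = -8 + (-6 - 1*2) = -8 + (-6 - 2) = -8 - 8 = -16)
S(U) = -16
35644/n(0, S(2)) - 1298/2705 = 35644/125 - 1298/2705 = 19250954/67625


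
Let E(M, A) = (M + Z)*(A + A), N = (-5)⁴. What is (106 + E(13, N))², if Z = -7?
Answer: 57851236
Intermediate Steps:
N = 625
E(M, A) = 2*A*(-7 + M) (E(M, A) = (M - 7)*(A + A) = (-7 + M)*(2*A) = 2*A*(-7 + M))
(106 + E(13, N))² = (106 + 2*625*(-7 + 13))² = (106 + 2*625*6)² = (106 + 7500)² = 7606² = 57851236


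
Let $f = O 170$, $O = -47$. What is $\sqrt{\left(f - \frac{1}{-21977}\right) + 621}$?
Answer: $\frac{4 i \sqrt{222446403014}}{21977} \approx 85.843 i$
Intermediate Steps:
$f = -7990$ ($f = \left(-47\right) 170 = -7990$)
$\sqrt{\left(f - \frac{1}{-21977}\right) + 621} = \sqrt{\left(-7990 - \frac{1}{-21977}\right) + 621} = \sqrt{\left(-7990 - - \frac{1}{21977}\right) + 621} = \sqrt{\left(-7990 + \frac{1}{21977}\right) + 621} = \sqrt{- \frac{175596229}{21977} + 621} = \sqrt{- \frac{161948512}{21977}} = \frac{4 i \sqrt{222446403014}}{21977}$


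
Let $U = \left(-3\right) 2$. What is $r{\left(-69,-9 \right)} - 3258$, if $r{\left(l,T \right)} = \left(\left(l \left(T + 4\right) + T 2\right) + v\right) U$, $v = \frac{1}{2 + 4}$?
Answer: $-5221$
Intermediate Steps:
$U = -6$
$v = \frac{1}{6} \approx 0.16667$
$r{\left(l,T \right)} = -1 - 12 T - 6 l \left(4 + T\right)$ ($r{\left(l,T \right)} = \left(\left(l \left(T + 4\right) + T 2\right) + \frac{1}{6}\right) \left(-6\right) = \left(\left(l \left(4 + T\right) + 2 T\right) + \frac{1}{6}\right) \left(-6\right) = \left(\left(2 T + l \left(4 + T\right)\right) + \frac{1}{6}\right) \left(-6\right) = \left(\frac{1}{6} + 2 T + l \left(4 + T\right)\right) \left(-6\right) = -1 - 12 T - 6 l \left(4 + T\right)$)
$r{\left(-69,-9 \right)} - 3258 = \left(-1 - -1656 - -108 - \left(-54\right) \left(-69\right)\right) - 3258 = \left(-1 + 1656 + 108 - 3726\right) - 3258 = -1963 - 3258 = -5221$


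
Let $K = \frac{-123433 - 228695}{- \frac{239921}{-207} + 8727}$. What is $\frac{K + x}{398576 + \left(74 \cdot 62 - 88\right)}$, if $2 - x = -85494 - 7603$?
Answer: $\frac{95222917047}{412429378580} \approx 0.23088$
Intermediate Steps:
$x = 93099$ ($x = 2 - \left(-85494 - 7603\right) = 2 - -93097 = 2 + 93097 = 93099$)
$K = - \frac{36445248}{1023205}$ ($K = - \frac{352128}{\left(-239921\right) \left(- \frac{1}{207}\right) + 8727} = - \frac{352128}{\frac{239921}{207} + 8727} = - \frac{352128}{\frac{2046410}{207}} = \left(-352128\right) \frac{207}{2046410} = - \frac{36445248}{1023205} \approx -35.619$)
$\frac{K + x}{398576 + \left(74 \cdot 62 - 88\right)} = \frac{- \frac{36445248}{1023205} + 93099}{398576 + \left(74 \cdot 62 - 88\right)} = \frac{95222917047}{1023205 \left(398576 + \left(4588 - 88\right)\right)} = \frac{95222917047}{1023205 \left(398576 + 4500\right)} = \frac{95222917047}{1023205 \cdot 403076} = \frac{95222917047}{1023205} \cdot \frac{1}{403076} = \frac{95222917047}{412429378580}$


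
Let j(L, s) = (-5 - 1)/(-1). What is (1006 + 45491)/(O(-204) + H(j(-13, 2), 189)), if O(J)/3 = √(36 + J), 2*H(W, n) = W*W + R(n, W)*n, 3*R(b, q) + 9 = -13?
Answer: -1162425/16931 - 30998*I*√42/50793 ≈ -68.657 - 3.9551*I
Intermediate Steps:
R(b, q) = -22/3 (R(b, q) = -3 + (⅓)*(-13) = -3 - 13/3 = -22/3)
j(L, s) = 6 (j(L, s) = -6*(-1) = 6)
H(W, n) = W²/2 - 11*n/3 (H(W, n) = (W*W - 22*n/3)/2 = (W² - 22*n/3)/2 = W²/2 - 11*n/3)
O(J) = 3*√(36 + J)
(1006 + 45491)/(O(-204) + H(j(-13, 2), 189)) = (1006 + 45491)/(3*√(36 - 204) + ((½)*6² - 11/3*189)) = 46497/(3*√(-168) + ((½)*36 - 693)) = 46497/(3*(2*I*√42) + (18 - 693)) = 46497/(6*I*√42 - 675) = 46497/(-675 + 6*I*√42)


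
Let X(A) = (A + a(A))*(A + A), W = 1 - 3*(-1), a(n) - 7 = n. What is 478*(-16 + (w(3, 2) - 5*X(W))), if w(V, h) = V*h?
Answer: -291580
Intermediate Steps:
a(n) = 7 + n
W = 4 (W = 1 + 3 = 4)
X(A) = 2*A*(7 + 2*A) (X(A) = (A + (7 + A))*(A + A) = (7 + 2*A)*(2*A) = 2*A*(7 + 2*A))
478*(-16 + (w(3, 2) - 5*X(W))) = 478*(-16 + (3*2 - 10*4*(7 + 2*4))) = 478*(-16 + (6 - 10*4*(7 + 8))) = 478*(-16 + (6 - 10*4*15)) = 478*(-16 + (6 - 5*120)) = 478*(-16 + (6 - 600)) = 478*(-16 - 594) = 478*(-610) = -291580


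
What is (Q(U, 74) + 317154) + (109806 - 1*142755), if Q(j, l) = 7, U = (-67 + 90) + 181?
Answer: 284212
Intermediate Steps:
U = 204 (U = 23 + 181 = 204)
(Q(U, 74) + 317154) + (109806 - 1*142755) = (7 + 317154) + (109806 - 1*142755) = 317161 + (109806 - 142755) = 317161 - 32949 = 284212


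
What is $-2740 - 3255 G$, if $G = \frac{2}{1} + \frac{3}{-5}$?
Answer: $-7297$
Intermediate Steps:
$G = \frac{7}{5}$ ($G = 2 \cdot 1 + 3 \left(- \frac{1}{5}\right) = 2 - \frac{3}{5} = \frac{7}{5} \approx 1.4$)
$-2740 - 3255 G = -2740 - 4557 = -7297$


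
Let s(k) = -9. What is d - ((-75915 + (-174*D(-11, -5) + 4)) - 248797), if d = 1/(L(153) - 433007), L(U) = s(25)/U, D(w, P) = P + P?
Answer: 2377406204143/7361120 ≈ 3.2297e+5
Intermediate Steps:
D(w, P) = 2*P
L(U) = -9/U
d = -17/7361120 (d = 1/(-9/153 - 433007) = 1/(-9*1/153 - 433007) = 1/(-1/17 - 433007) = 1/(-7361120/17) = -17/7361120 ≈ -2.3094e-6)
d - ((-75915 + (-174*D(-11, -5) + 4)) - 248797) = -17/7361120 - ((-75915 + (-348*(-5) + 4)) - 248797) = -17/7361120 - ((-75915 + (-174*(-10) + 4)) - 248797) = -17/7361120 - ((-75915 + (1740 + 4)) - 248797) = -17/7361120 - ((-75915 + 1744) - 248797) = -17/7361120 - (-74171 - 248797) = -17/7361120 - 1*(-322968) = -17/7361120 + 322968 = 2377406204143/7361120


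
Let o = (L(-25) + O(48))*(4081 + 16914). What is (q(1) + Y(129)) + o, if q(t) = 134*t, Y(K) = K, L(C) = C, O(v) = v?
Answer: 483148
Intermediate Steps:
o = 482885 (o = (-25 + 48)*(4081 + 16914) = 23*20995 = 482885)
(q(1) + Y(129)) + o = (134*1 + 129) + 482885 = (134 + 129) + 482885 = 263 + 482885 = 483148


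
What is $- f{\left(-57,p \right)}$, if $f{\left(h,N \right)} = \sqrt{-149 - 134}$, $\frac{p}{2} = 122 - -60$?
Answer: $- i \sqrt{283} \approx - 16.823 i$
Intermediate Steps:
$p = 364$ ($p = 2 \left(122 - -60\right) = 2 \left(122 + 60\right) = 2 \cdot 182 = 364$)
$f{\left(h,N \right)} = i \sqrt{283}$ ($f{\left(h,N \right)} = \sqrt{-283} = i \sqrt{283}$)
$- f{\left(-57,p \right)} = - i \sqrt{283}$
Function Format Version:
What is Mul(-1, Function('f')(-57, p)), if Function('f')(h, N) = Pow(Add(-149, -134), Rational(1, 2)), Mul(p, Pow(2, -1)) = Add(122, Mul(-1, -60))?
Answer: Mul(-1, I, Pow(283, Rational(1, 2))) ≈ Mul(-16.823, I)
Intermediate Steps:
p = 364 (p = Mul(2, Add(122, Mul(-1, -60))) = Mul(2, Add(122, 60)) = Mul(2, 182) = 364)
Function('f')(h, N) = Mul(I, Pow(283, Rational(1, 2))) (Function('f')(h, N) = Pow(-283, Rational(1, 2)) = Mul(I, Pow(283, Rational(1, 2))))
Mul(-1, Function('f')(-57, p)) = Mul(-1, Mul(I, Pow(283, Rational(1, 2)))) = Mul(-1, I, Pow(283, Rational(1, 2)))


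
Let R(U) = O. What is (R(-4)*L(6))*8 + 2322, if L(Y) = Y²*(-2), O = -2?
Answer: 3474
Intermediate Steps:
R(U) = -2
L(Y) = -2*Y²
(R(-4)*L(6))*8 + 2322 = -(-4)*6²*8 + 2322 = -(-4)*36*8 + 2322 = -2*(-72)*8 + 2322 = 144*8 + 2322 = 1152 + 2322 = 3474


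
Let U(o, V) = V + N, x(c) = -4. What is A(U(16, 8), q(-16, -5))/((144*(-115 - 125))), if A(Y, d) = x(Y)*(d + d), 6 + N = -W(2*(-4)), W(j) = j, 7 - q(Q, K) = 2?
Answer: 1/864 ≈ 0.0011574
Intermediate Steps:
q(Q, K) = 5 (q(Q, K) = 7 - 1*2 = 7 - 2 = 5)
N = 2 (N = -6 - 2*(-4) = -6 - 1*(-8) = -6 + 8 = 2)
U(o, V) = 2 + V (U(o, V) = V + 2 = 2 + V)
A(Y, d) = -8*d (A(Y, d) = -4*(d + d) = -8*d)
A(U(16, 8), q(-16, -5))/((144*(-115 - 125))) = (-8*5)/((144*(-115 - 125))) = -40/(144*(-240)) = -40/(-34560) = -40*(-1/34560) = 1/864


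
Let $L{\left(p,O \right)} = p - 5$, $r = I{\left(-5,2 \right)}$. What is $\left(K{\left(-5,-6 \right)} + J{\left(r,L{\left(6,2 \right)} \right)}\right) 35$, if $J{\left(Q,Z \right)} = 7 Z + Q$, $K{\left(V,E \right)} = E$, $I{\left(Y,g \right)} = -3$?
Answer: $-70$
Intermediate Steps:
$r = -3$
$L{\left(p,O \right)} = -5 + p$
$J{\left(Q,Z \right)} = Q + 7 Z$
$\left(K{\left(-5,-6 \right)} + J{\left(r,L{\left(6,2 \right)} \right)}\right) 35 = \left(-6 - \left(3 - 7 \left(-5 + 6\right)\right)\right) 35 = \left(-6 + \left(-3 + 7 \cdot 1\right)\right) 35 = \left(-6 + \left(-3 + 7\right)\right) 35 = \left(-6 + 4\right) 35 = \left(-2\right) 35 = -70$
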